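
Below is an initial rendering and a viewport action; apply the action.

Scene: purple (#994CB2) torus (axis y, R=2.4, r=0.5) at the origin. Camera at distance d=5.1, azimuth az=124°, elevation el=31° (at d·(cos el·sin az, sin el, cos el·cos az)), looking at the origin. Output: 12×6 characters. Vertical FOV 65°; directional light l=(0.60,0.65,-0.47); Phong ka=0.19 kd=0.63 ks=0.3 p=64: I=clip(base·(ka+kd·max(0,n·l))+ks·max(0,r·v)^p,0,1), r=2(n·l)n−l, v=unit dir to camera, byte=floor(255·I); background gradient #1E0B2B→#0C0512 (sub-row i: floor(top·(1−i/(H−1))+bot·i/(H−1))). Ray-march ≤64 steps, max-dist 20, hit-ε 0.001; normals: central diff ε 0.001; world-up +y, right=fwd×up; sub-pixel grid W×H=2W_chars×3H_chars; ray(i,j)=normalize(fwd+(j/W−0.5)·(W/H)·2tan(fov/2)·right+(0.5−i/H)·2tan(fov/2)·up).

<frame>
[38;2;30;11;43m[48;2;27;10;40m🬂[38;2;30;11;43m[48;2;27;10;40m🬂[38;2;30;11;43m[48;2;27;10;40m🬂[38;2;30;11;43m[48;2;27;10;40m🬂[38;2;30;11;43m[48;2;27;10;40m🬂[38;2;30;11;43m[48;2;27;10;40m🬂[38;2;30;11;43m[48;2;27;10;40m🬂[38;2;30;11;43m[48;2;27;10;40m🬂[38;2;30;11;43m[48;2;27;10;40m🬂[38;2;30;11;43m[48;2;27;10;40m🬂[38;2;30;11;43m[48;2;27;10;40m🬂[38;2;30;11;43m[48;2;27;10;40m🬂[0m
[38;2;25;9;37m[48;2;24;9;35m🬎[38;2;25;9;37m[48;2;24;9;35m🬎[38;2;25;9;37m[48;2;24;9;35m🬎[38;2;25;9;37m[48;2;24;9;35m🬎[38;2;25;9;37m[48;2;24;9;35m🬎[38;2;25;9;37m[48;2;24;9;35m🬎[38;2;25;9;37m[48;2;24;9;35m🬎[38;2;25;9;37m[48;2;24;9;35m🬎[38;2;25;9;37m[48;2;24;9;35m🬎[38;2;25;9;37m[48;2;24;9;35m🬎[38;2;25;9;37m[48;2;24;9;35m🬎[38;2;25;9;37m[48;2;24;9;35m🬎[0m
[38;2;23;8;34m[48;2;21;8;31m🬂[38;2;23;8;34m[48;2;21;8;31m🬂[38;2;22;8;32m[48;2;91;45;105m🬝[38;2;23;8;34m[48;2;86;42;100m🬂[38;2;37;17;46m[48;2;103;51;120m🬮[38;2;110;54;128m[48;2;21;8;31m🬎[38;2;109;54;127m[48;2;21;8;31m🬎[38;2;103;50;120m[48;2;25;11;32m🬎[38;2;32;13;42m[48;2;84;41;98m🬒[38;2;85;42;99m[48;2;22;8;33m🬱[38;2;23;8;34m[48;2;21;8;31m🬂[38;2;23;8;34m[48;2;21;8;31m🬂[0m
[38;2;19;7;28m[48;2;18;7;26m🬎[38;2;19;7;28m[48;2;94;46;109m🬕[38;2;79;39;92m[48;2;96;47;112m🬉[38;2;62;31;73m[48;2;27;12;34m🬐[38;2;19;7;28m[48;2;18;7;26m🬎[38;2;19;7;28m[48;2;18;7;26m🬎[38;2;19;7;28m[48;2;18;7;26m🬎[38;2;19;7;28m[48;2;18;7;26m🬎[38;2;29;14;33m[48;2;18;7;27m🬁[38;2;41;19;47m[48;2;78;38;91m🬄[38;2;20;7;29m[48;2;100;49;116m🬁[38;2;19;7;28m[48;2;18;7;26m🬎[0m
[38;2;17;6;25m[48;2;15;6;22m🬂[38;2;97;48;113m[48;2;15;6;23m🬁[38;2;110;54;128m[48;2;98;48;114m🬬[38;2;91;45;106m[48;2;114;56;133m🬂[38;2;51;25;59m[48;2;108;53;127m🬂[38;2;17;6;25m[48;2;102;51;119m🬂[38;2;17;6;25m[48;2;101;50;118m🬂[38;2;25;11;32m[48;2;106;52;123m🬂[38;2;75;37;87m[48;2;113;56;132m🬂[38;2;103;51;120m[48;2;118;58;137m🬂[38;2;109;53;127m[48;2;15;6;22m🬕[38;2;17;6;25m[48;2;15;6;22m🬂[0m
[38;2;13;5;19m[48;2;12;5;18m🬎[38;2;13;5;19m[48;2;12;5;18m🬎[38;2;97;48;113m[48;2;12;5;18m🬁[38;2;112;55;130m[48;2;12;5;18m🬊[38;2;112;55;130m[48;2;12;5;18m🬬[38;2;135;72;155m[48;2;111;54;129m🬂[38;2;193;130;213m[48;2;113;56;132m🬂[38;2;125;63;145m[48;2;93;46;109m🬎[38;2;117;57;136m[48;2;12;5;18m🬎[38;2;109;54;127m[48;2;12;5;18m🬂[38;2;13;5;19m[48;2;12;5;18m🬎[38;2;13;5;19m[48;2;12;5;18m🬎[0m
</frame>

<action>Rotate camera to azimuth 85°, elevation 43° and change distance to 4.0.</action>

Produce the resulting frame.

<frame>
[38;2;30;11;43m[48;2;27;10;40m🬂[38;2;30;11;43m[48;2;27;10;40m🬂[38;2;30;11;43m[48;2;27;10;40m🬂[38;2;30;11;43m[48;2;27;10;40m🬂[38;2;30;11;43m[48;2;27;10;40m🬂[38;2;30;11;43m[48;2;27;10;40m🬂[38;2;30;11;43m[48;2;27;10;40m🬂[38;2;30;11;43m[48;2;27;10;40m🬂[38;2;30;11;43m[48;2;27;10;40m🬂[38;2;30;11;43m[48;2;27;10;40m🬂[38;2;30;11;43m[48;2;27;10;40m🬂[38;2;30;11;43m[48;2;27;10;40m🬂[0m
[38;2;25;9;37m[48;2;24;9;35m🬎[38;2;25;9;37m[48;2;24;9;35m🬎[38;2;25;9;37m[48;2;24;9;35m🬎[38;2;25;9;37m[48;2;98;48;115m🬎[38;2;25;9;37m[48;2;110;54;127m🬆[38;2;64;29;78m[48;2;149;90;168m🬎[38;2;26;9;38m[48;2;101;50;118m🬂[38;2;26;9;38m[48;2;89;44;103m🬂[38;2;25;9;37m[48;2;85;42;99m🬎[38;2;92;45;107m[48;2;25;9;37m🬏[38;2;25;9;37m[48;2;24;9;35m🬎[38;2;25;9;37m[48;2;24;9;35m🬎[0m
[38;2;23;8;34m[48;2;21;8;31m🬂[38;2;22;8;33m[48;2;87;43;101m🬆[38;2;68;33;79m[48;2;108;53;126m🬀[38;2;109;54;128m[48;2;21;8;31m🬝[38;2;111;55;130m[48;2;32;13;42m🬂[38;2;76;38;89m[48;2;21;8;31m🬂[38;2;50;25;59m[48;2;21;8;31m🬂[38;2;47;23;55m[48;2;21;8;31m🬂[38;2;53;26;61m[48;2;25;11;32m🬂[38;2;73;36;86m[48;2;34;17;40m🬂[38;2;86;42;100m[48;2;35;15;44m🬪[38;2;102;51;119m[48;2;22;8;32m🬏[0m
[38;2;30;13;39m[48;2;76;37;88m▌[38;2;98;49;115m[48;2;93;46;108m🬉[38;2;83;41;97m[48;2;18;7;26m🬝[38;2;19;7;28m[48;2;18;7;26m🬎[38;2;19;7;28m[48;2;18;7;26m🬎[38;2;19;7;28m[48;2;18;7;26m🬎[38;2;19;7;28m[48;2;18;7;26m🬎[38;2;19;7;28m[48;2;18;7;26m🬎[38;2;19;7;28m[48;2;18;7;26m🬎[38;2;29;14;33m[48;2;18;7;27m🬉[38;2;29;14;33m[48;2;51;25;60m▌[38;2;106;52;124m[48;2;81;40;94m▐[0m
[38;2;72;35;84m[48;2;88;43;103m▌[38;2;91;45;106m[48;2;88;43;103m▌[38;2;53;26;62m[48;2;77;38;89m🬉[38;2;50;25;58m[48;2;16;6;23m🬏[38;2;17;6;25m[48;2;15;6;22m🬂[38;2;17;6;25m[48;2;15;6;22m🬂[38;2;17;6;25m[48;2;15;6;22m🬂[38;2;17;6;25m[48;2;15;6;22m🬂[38;2;17;6;25m[48;2;15;6;22m🬂[38;2;16;6;24m[48;2;31;15;35m🬄[38;2;34;16;39m[48;2;64;31;75m🬄[38;2;83;41;97m[48;2;103;51;121m🬄[0m
[38;2;77;38;90m[48;2;12;5;18m🬬[38;2;91;45;106m[48;2;93;46;109m🬕[38;2;83;41;97m[48;2;92;45;107m🬂[38;2;61;30;72m[48;2;83;41;96m🬂[38;2;21;9;26m[48;2;69;34;81m🬂[38;2;21;9;26m[48;2;61;30;71m🬊[38;2;21;9;27m[48;2;66;33;77m🬎[38;2;25;11;31m[48;2;69;34;81m🬎[38;2;36;17;41m[48;2;73;36;85m🬆[38;2;60;29;69m[48;2;89;44;104m🬆[38;2;87;43;102m[48;2;106;53;124m🬆[38;2;109;54;127m[48;2;120;59;140m🬄[0m
</frame>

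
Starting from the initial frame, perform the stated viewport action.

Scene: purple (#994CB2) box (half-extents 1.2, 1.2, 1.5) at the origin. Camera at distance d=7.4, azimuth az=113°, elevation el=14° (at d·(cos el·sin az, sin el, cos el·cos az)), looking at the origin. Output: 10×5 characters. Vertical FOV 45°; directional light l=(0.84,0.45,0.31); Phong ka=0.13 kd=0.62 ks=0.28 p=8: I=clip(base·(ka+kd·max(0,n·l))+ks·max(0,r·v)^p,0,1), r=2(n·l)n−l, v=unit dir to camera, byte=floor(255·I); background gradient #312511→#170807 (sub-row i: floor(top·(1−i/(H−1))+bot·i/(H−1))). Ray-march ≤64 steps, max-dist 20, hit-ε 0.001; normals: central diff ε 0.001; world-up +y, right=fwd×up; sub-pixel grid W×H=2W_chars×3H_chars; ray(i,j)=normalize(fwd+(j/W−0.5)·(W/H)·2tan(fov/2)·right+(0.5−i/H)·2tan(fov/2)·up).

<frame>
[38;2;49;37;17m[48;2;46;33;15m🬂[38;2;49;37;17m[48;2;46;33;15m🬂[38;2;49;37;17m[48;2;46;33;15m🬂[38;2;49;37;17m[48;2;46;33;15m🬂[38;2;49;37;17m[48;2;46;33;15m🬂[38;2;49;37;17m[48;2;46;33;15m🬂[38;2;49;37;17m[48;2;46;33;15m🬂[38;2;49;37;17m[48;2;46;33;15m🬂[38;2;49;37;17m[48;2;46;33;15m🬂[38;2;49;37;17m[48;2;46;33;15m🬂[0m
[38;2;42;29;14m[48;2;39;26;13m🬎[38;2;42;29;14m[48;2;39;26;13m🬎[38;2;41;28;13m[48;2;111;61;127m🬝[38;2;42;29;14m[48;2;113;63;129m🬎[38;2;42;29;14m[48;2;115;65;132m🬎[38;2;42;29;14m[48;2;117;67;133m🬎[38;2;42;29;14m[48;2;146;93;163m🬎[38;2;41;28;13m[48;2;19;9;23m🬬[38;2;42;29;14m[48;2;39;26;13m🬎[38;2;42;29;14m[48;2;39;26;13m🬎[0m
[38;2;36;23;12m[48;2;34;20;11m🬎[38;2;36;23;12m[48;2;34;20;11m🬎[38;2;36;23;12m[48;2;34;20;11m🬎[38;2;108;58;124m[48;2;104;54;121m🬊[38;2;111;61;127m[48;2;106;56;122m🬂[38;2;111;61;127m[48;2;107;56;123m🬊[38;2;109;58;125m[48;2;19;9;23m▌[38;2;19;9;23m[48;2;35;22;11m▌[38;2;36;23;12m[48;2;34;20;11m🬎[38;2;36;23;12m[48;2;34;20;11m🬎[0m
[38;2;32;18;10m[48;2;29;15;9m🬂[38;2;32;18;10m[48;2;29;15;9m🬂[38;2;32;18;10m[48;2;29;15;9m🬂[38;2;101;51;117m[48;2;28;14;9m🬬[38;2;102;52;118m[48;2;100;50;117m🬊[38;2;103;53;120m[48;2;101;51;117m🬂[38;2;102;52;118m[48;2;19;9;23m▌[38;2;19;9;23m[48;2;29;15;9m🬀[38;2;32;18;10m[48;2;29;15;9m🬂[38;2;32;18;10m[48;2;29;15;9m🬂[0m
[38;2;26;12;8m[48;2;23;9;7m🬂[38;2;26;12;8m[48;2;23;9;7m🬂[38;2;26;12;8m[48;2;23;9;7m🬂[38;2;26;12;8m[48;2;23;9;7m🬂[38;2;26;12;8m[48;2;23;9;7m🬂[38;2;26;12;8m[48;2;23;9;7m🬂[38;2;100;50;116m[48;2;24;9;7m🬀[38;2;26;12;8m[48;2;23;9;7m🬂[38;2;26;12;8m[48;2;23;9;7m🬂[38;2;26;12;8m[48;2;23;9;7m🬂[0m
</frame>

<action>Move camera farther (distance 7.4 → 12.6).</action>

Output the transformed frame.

<frame>
[38;2;49;37;17m[48;2;46;33;15m🬂[38;2;49;37;17m[48;2;46;33;15m🬂[38;2;49;37;17m[48;2;46;33;15m🬂[38;2;49;37;17m[48;2;46;33;15m🬂[38;2;49;37;17m[48;2;46;33;15m🬂[38;2;49;37;17m[48;2;46;33;15m🬂[38;2;49;37;17m[48;2;46;33;15m🬂[38;2;49;37;17m[48;2;46;33;15m🬂[38;2;49;37;17m[48;2;46;33;15m🬂[38;2;49;37;17m[48;2;46;33;15m🬂[0m
[38;2;42;29;14m[48;2;39;26;13m🬎[38;2;42;29;14m[48;2;39;26;13m🬎[38;2;42;29;14m[48;2;39;26;13m🬎[38;2;42;29;14m[48;2;39;26;13m🬎[38;2;42;29;14m[48;2;39;26;13m🬎[38;2;42;29;14m[48;2;39;26;13m🬎[38;2;42;29;14m[48;2;39;26;13m🬎[38;2;42;29;14m[48;2;39;26;13m🬎[38;2;42;29;14m[48;2;39;26;13m🬎[38;2;42;29;14m[48;2;39;26;13m🬎[0m
[38;2;36;23;12m[48;2;34;20;11m🬎[38;2;36;23;12m[48;2;34;20;11m🬎[38;2;36;23;12m[48;2;34;20;11m🬎[38;2;36;23;12m[48;2;34;20;11m🬎[38;2;107;57;123m[48;2;62;31;72m🬺[38;2;62;31;72m[48;2;107;57;123m🬂[38;2;19;9;23m[48;2;35;22;11m▌[38;2;36;23;12m[48;2;34;20;11m🬎[38;2;36;23;12m[48;2;34;20;11m🬎[38;2;36;23;12m[48;2;34;20;11m🬎[0m
[38;2;32;18;10m[48;2;29;15;9m🬂[38;2;32;18;10m[48;2;29;15;9m🬂[38;2;32;18;10m[48;2;29;15;9m🬂[38;2;32;18;10m[48;2;29;15;9m🬂[38;2;103;53;119m[48;2;29;15;9m🬂[38;2;103;53;120m[48;2;29;15;9m🬂[38;2;19;9;23m[48;2;29;15;9m🬀[38;2;32;18;10m[48;2;29;15;9m🬂[38;2;32;18;10m[48;2;29;15;9m🬂[38;2;32;18;10m[48;2;29;15;9m🬂[0m
[38;2;26;12;8m[48;2;23;9;7m🬂[38;2;26;12;8m[48;2;23;9;7m🬂[38;2;26;12;8m[48;2;23;9;7m🬂[38;2;26;12;8m[48;2;23;9;7m🬂[38;2;26;12;8m[48;2;23;9;7m🬂[38;2;26;12;8m[48;2;23;9;7m🬂[38;2;26;12;8m[48;2;23;9;7m🬂[38;2;26;12;8m[48;2;23;9;7m🬂[38;2;26;12;8m[48;2;23;9;7m🬂[38;2;26;12;8m[48;2;23;9;7m🬂[0m
</frame>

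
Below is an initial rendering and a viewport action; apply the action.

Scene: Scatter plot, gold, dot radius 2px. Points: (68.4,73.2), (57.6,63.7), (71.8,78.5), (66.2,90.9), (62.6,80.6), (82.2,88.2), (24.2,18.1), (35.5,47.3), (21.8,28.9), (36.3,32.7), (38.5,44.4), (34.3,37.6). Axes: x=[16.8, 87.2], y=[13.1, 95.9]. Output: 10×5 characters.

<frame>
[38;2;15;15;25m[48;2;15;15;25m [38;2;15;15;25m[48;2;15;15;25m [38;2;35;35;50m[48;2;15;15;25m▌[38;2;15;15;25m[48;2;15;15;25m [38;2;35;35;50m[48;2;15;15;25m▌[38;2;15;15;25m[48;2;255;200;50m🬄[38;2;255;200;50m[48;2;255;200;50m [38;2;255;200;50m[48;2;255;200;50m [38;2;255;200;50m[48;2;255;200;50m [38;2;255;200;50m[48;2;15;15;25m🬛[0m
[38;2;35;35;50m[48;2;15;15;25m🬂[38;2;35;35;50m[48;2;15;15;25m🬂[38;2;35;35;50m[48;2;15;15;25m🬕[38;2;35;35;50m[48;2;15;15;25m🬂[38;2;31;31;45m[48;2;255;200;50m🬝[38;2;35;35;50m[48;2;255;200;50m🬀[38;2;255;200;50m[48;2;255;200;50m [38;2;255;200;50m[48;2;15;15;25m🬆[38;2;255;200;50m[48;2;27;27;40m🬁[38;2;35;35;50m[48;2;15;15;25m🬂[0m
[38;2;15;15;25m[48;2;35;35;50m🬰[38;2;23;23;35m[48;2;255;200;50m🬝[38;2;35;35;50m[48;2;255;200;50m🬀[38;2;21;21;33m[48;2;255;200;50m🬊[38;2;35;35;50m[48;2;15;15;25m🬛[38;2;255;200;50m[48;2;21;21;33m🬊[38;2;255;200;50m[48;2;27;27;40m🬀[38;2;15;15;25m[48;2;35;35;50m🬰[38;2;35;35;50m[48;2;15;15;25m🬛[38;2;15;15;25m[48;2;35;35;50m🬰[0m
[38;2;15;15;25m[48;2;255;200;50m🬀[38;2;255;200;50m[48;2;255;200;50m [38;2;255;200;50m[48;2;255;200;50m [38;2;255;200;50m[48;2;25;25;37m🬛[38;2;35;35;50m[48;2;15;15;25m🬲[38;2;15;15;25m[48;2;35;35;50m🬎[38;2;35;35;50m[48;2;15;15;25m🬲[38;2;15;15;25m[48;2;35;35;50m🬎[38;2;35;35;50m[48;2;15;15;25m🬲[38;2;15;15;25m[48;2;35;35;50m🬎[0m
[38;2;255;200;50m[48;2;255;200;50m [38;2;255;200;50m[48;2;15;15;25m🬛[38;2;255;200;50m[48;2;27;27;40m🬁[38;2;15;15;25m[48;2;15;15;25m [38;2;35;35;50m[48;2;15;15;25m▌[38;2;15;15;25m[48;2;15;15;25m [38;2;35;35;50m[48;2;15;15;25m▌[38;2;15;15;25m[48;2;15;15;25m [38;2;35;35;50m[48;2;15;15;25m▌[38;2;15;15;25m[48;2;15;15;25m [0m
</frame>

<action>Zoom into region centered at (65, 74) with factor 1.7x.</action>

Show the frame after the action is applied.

<frame>
[38;2;15;15;25m[48;2;15;15;25m [38;2;15;15;25m[48;2;15;15;25m [38;2;35;35;50m[48;2;15;15;25m▌[38;2;15;15;25m[48;2;15;15;25m [38;2;28;28;41m[48;2;255;200;50m🬆[38;2;255;200;50m[48;2;15;15;25m🬺[38;2;23;23;35m[48;2;255;200;50m🬬[38;2;15;15;25m[48;2;255;200;50m🬝[38;2;35;35;50m[48;2;255;200;50m🬀[38;2;15;15;25m[48;2;255;200;50m🬊[0m
[38;2;35;35;50m[48;2;15;15;25m🬂[38;2;35;35;50m[48;2;15;15;25m🬂[38;2;35;35;50m[48;2;15;15;25m🬕[38;2;28;28;41m[48;2;255;200;50m🬆[38;2;255;200;50m[48;2;255;200;50m [38;2;255;200;50m[48;2;255;200;50m [38;2;255;200;50m[48;2;35;35;50m🬺[38;2;23;23;35m[48;2;255;200;50m🬬[38;2;255;200;50m[48;2;28;28;41m🬊[38;2;255;200;50m[48;2;19;19;30m🬀[0m
[38;2;15;15;25m[48;2;35;35;50m🬰[38;2;15;15;25m[48;2;35;35;50m🬰[38;2;31;31;45m[48;2;255;200;50m🬝[38;2;25;25;37m[48;2;255;200;50m🬈[38;2;255;200;50m[48;2;25;25;37m🬎[38;2;255;200;50m[48;2;255;200;50m [38;2;255;200;50m[48;2;15;15;25m🬝[38;2;15;15;25m[48;2;35;35;50m🬰[38;2;35;35;50m[48;2;15;15;25m🬛[38;2;15;15;25m[48;2;35;35;50m🬰[0m
[38;2;15;15;25m[48;2;35;35;50m🬎[38;2;15;15;25m[48;2;35;35;50m🬎[38;2;255;200;50m[48;2;35;35;50m🬊[38;2;255;200;50m[48;2;35;35;50m🬝[38;2;255;200;50m[48;2;27;27;40m🬀[38;2;23;23;35m[48;2;255;200;50m🬺[38;2;35;35;50m[48;2;15;15;25m🬲[38;2;15;15;25m[48;2;35;35;50m🬎[38;2;35;35;50m[48;2;15;15;25m🬲[38;2;15;15;25m[48;2;35;35;50m🬎[0m
[38;2;15;15;25m[48;2;15;15;25m [38;2;15;15;25m[48;2;15;15;25m [38;2;35;35;50m[48;2;15;15;25m▌[38;2;15;15;25m[48;2;15;15;25m [38;2;35;35;50m[48;2;15;15;25m▌[38;2;15;15;25m[48;2;15;15;25m [38;2;35;35;50m[48;2;15;15;25m▌[38;2;15;15;25m[48;2;15;15;25m [38;2;35;35;50m[48;2;15;15;25m▌[38;2;15;15;25m[48;2;15;15;25m [0m
</frame>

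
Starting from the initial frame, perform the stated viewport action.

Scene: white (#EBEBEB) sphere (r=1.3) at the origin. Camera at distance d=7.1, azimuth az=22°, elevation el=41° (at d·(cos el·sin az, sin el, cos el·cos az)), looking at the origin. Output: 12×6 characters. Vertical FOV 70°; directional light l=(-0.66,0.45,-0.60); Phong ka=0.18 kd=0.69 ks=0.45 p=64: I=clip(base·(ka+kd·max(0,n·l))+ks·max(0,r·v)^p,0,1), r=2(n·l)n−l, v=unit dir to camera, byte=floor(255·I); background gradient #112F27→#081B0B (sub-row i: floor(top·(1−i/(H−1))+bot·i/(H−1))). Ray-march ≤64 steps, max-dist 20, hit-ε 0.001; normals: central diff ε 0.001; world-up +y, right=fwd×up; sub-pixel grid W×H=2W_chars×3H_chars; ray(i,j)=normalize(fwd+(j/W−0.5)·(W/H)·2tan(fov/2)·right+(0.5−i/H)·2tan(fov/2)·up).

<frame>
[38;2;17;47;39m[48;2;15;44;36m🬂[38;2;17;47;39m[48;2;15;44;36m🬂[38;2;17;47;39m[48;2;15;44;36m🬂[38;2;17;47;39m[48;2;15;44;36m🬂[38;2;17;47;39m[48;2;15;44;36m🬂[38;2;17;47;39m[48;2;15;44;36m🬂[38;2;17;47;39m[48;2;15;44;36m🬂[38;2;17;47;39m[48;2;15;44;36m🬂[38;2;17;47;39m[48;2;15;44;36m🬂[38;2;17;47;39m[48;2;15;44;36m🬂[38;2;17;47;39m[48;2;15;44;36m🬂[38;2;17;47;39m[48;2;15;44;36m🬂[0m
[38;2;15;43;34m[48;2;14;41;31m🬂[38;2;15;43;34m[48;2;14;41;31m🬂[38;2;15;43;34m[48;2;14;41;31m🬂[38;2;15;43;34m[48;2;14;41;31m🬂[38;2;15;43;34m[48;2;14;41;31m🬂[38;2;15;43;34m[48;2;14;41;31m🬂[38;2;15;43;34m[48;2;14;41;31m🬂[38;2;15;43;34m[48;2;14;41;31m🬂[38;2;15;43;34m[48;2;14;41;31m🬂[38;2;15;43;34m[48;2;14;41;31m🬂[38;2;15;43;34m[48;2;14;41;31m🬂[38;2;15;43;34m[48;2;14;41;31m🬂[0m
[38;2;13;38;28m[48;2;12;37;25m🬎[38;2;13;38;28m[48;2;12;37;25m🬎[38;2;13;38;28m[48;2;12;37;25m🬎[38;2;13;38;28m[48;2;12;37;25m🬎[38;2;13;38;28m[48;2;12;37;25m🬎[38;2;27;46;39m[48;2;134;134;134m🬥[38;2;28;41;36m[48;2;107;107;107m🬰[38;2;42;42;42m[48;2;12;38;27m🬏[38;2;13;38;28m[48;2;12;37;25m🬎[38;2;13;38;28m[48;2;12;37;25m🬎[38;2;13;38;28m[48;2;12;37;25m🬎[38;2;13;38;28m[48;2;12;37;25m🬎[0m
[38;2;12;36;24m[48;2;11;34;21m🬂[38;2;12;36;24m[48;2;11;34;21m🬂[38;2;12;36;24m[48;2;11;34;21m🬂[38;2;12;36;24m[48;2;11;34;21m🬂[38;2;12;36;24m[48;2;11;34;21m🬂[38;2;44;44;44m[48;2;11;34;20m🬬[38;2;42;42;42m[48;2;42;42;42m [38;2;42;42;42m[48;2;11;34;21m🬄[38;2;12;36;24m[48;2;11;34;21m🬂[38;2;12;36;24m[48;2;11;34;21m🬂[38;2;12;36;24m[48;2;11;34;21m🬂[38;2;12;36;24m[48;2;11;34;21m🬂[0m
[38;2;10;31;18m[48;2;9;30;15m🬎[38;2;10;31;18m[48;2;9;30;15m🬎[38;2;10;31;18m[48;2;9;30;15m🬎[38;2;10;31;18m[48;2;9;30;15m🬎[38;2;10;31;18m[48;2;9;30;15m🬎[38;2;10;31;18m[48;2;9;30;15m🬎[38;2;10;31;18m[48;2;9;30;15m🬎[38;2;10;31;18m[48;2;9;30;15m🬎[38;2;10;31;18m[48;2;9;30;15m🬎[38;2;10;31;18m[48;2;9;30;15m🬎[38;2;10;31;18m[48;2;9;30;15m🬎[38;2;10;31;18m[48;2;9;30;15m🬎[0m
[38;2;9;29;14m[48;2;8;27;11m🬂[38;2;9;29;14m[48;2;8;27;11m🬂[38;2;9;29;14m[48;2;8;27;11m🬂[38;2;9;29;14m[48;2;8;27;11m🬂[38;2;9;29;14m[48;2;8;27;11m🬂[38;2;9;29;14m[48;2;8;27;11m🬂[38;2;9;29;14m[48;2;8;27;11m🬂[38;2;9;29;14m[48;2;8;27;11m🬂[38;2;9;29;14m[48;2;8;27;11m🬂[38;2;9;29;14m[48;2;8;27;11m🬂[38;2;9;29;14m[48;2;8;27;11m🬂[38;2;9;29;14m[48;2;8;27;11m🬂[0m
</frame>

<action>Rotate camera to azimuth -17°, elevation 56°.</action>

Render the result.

<frame>
[38;2;17;47;39m[48;2;15;44;36m🬂[38;2;17;47;39m[48;2;15;44;36m🬂[38;2;17;47;39m[48;2;15;44;36m🬂[38;2;17;47;39m[48;2;15;44;36m🬂[38;2;17;47;39m[48;2;15;44;36m🬂[38;2;17;47;39m[48;2;15;44;36m🬂[38;2;17;47;39m[48;2;15;44;36m🬂[38;2;17;47;39m[48;2;15;44;36m🬂[38;2;17;47;39m[48;2;15;44;36m🬂[38;2;17;47;39m[48;2;15;44;36m🬂[38;2;17;47;39m[48;2;15;44;36m🬂[38;2;17;47;39m[48;2;15;44;36m🬂[0m
[38;2;15;43;34m[48;2;14;41;31m🬂[38;2;15;43;34m[48;2;14;41;31m🬂[38;2;15;43;34m[48;2;14;41;31m🬂[38;2;15;43;34m[48;2;14;41;31m🬂[38;2;15;43;34m[48;2;14;41;31m🬂[38;2;15;43;34m[48;2;14;41;31m🬂[38;2;15;43;34m[48;2;14;41;31m🬂[38;2;15;43;34m[48;2;14;41;31m🬂[38;2;15;43;34m[48;2;14;41;31m🬂[38;2;15;43;34m[48;2;14;41;31m🬂[38;2;15;43;34m[48;2;14;41;31m🬂[38;2;15;43;34m[48;2;14;41;31m🬂[0m
[38;2;13;38;28m[48;2;12;37;25m🬎[38;2;13;38;28m[48;2;12;37;25m🬎[38;2;13;38;28m[48;2;12;37;25m🬎[38;2;13;38;28m[48;2;12;37;25m🬎[38;2;13;38;28m[48;2;12;37;25m🬎[38;2;13;38;28m[48;2;172;172;172m🬆[38;2;37;50;45m[48;2;113;113;113m🬨[38;2;42;42;42m[48;2;12;38;27m🬏[38;2;13;38;28m[48;2;12;37;25m🬎[38;2;13;38;28m[48;2;12;37;25m🬎[38;2;13;38;28m[48;2;12;37;25m🬎[38;2;13;38;28m[48;2;12;37;25m🬎[0m
[38;2;12;36;24m[48;2;11;34;21m🬂[38;2;12;36;24m[48;2;11;34;21m🬂[38;2;12;36;24m[48;2;11;34;21m🬂[38;2;12;36;24m[48;2;11;34;21m🬂[38;2;12;36;24m[48;2;11;34;21m🬂[38;2;129;129;129m[48;2;43;51;46m🬆[38;2;68;68;68m[48;2;42;42;42m🬀[38;2;42;42;42m[48;2;11;34;21m🬄[38;2;12;36;24m[48;2;11;34;21m🬂[38;2;12;36;24m[48;2;11;34;21m🬂[38;2;12;36;24m[48;2;11;34;21m🬂[38;2;12;36;24m[48;2;11;34;21m🬂[0m
[38;2;10;31;18m[48;2;9;30;15m🬎[38;2;10;31;18m[48;2;9;30;15m🬎[38;2;10;31;18m[48;2;9;30;15m🬎[38;2;10;31;18m[48;2;9;30;15m🬎[38;2;10;31;18m[48;2;9;30;15m🬎[38;2;10;31;18m[48;2;9;30;15m🬎[38;2;10;31;18m[48;2;9;30;15m🬎[38;2;10;31;18m[48;2;9;30;15m🬎[38;2;10;31;18m[48;2;9;30;15m🬎[38;2;10;31;18m[48;2;9;30;15m🬎[38;2;10;31;18m[48;2;9;30;15m🬎[38;2;10;31;18m[48;2;9;30;15m🬎[0m
[38;2;9;29;14m[48;2;8;27;11m🬂[38;2;9;29;14m[48;2;8;27;11m🬂[38;2;9;29;14m[48;2;8;27;11m🬂[38;2;9;29;14m[48;2;8;27;11m🬂[38;2;9;29;14m[48;2;8;27;11m🬂[38;2;9;29;14m[48;2;8;27;11m🬂[38;2;9;29;14m[48;2;8;27;11m🬂[38;2;9;29;14m[48;2;8;27;11m🬂[38;2;9;29;14m[48;2;8;27;11m🬂[38;2;9;29;14m[48;2;8;27;11m🬂[38;2;9;29;14m[48;2;8;27;11m🬂[38;2;9;29;14m[48;2;8;27;11m🬂[0m
</frame>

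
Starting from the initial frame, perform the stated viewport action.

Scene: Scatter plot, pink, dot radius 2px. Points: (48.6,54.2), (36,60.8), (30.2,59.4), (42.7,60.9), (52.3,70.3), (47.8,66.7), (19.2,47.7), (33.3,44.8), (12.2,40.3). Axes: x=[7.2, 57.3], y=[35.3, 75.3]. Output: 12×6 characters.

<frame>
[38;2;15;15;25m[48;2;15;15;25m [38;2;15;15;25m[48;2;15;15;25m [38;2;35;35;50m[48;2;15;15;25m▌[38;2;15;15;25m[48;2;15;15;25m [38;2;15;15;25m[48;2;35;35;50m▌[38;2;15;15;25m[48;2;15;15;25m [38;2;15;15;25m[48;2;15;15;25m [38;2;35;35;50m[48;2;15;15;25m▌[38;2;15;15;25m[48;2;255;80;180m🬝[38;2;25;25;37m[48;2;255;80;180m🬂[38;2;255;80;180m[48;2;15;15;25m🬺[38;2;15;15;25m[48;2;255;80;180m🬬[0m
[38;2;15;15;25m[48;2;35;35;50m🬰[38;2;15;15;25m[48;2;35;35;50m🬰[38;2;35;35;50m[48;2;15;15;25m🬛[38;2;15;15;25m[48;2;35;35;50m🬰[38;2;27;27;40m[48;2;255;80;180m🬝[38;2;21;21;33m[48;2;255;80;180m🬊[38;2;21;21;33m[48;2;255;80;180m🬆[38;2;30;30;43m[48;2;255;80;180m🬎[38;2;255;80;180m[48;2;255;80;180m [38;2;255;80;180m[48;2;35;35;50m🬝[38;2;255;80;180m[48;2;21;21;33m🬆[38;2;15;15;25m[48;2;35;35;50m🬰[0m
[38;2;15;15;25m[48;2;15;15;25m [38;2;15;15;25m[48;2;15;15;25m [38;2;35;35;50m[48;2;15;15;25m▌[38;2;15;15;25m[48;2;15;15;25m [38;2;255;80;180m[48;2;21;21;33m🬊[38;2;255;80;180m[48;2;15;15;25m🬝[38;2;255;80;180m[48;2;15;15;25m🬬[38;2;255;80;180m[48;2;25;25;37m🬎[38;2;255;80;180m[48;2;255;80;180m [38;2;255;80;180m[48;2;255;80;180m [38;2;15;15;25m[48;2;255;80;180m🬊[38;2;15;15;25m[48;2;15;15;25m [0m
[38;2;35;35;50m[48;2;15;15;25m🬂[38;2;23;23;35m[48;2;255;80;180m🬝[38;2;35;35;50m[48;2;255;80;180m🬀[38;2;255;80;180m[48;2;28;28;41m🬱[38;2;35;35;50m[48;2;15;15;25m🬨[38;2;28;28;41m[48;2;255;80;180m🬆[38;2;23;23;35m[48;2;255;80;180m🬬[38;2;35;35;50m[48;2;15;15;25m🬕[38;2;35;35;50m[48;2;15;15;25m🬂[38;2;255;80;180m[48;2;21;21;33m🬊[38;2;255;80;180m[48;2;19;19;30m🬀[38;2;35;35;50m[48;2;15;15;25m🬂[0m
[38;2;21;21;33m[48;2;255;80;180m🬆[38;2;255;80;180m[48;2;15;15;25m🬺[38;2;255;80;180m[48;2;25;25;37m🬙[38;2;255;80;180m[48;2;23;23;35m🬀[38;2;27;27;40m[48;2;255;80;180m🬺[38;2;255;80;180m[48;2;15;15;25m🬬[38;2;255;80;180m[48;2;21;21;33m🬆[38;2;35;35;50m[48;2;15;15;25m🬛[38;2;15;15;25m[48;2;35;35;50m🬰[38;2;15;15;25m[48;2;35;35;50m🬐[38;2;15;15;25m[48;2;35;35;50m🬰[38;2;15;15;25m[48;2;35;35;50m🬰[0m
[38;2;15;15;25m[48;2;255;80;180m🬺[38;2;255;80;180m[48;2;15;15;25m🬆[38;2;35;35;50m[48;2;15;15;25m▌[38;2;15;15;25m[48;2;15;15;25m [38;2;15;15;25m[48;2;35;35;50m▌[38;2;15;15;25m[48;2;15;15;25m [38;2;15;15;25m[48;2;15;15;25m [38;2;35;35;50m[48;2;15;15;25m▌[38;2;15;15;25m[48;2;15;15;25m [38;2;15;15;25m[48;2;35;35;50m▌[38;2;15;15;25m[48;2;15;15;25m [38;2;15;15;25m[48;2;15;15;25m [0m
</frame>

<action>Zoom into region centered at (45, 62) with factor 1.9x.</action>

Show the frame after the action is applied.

<frame>
[38;2;15;15;25m[48;2;15;15;25m [38;2;15;15;25m[48;2;15;15;25m [38;2;35;35;50m[48;2;15;15;25m▌[38;2;15;15;25m[48;2;15;15;25m [38;2;15;15;25m[48;2;35;35;50m▌[38;2;15;15;25m[48;2;15;15;25m [38;2;15;15;25m[48;2;255;80;180m🬝[38;2;27;27;40m[48;2;255;80;180m🬴[38;2;255;80;180m[48;2;255;80;180m [38;2;255;80;180m[48;2;35;35;50m🬛[38;2;15;15;25m[48;2;15;15;25m [38;2;15;15;25m[48;2;15;15;25m [0m
[38;2;15;15;25m[48;2;35;35;50m🬰[38;2;15;15;25m[48;2;35;35;50m🬰[38;2;35;35;50m[48;2;15;15;25m🬛[38;2;15;15;25m[48;2;35;35;50m🬰[38;2;15;15;25m[48;2;35;35;50m🬐[38;2;19;19;30m[48;2;255;80;180m🬴[38;2;255;80;180m[48;2;255;80;180m [38;2;255;80;180m[48;2;15;15;25m🬛[38;2;23;23;35m[48;2;255;80;180m🬺[38;2;15;15;25m[48;2;35;35;50m🬐[38;2;15;15;25m[48;2;35;35;50m🬰[38;2;15;15;25m[48;2;35;35;50m🬰[0m
[38;2;15;15;25m[48;2;15;15;25m [38;2;15;15;25m[48;2;255;80;180m🬆[38;2;23;23;35m[48;2;255;80;180m🬬[38;2;15;15;25m[48;2;15;15;25m [38;2;21;21;33m[48;2;255;80;180m🬆[38;2;15;15;25m[48;2;255;80;180m🬬[38;2;15;15;25m[48;2;255;80;180m🬺[38;2;35;35;50m[48;2;15;15;25m▌[38;2;15;15;25m[48;2;15;15;25m [38;2;15;15;25m[48;2;35;35;50m▌[38;2;15;15;25m[48;2;15;15;25m [38;2;15;15;25m[48;2;15;15;25m [0m
[38;2;255;80;180m[48;2;19;19;30m🬁[38;2;255;80;180m[48;2;15;15;25m🬬[38;2;255;80;180m[48;2;21;21;33m🬆[38;2;255;80;180m[48;2;19;19;30m🬁[38;2;255;80;180m[48;2;15;15;25m🬬[38;2;255;80;180m[48;2;15;15;25m🬆[38;2;35;35;50m[48;2;15;15;25m🬂[38;2;35;35;50m[48;2;15;15;25m🬕[38;2;35;35;50m[48;2;15;15;25m🬂[38;2;35;35;50m[48;2;15;15;25m🬨[38;2;35;35;50m[48;2;15;15;25m🬂[38;2;35;35;50m[48;2;15;15;25m🬂[0m
[38;2;15;15;25m[48;2;35;35;50m🬰[38;2;15;15;25m[48;2;35;35;50m🬰[38;2;35;35;50m[48;2;15;15;25m🬛[38;2;15;15;25m[48;2;35;35;50m🬰[38;2;15;15;25m[48;2;35;35;50m🬐[38;2;15;15;25m[48;2;35;35;50m🬰[38;2;21;21;33m[48;2;255;80;180m🬆[38;2;255;80;180m[48;2;15;15;25m🬺[38;2;23;23;35m[48;2;255;80;180m🬬[38;2;15;15;25m[48;2;35;35;50m🬐[38;2;15;15;25m[48;2;35;35;50m🬰[38;2;15;15;25m[48;2;35;35;50m🬰[0m
[38;2;15;15;25m[48;2;15;15;25m [38;2;15;15;25m[48;2;15;15;25m [38;2;35;35;50m[48;2;15;15;25m▌[38;2;15;15;25m[48;2;15;15;25m [38;2;15;15;25m[48;2;35;35;50m▌[38;2;15;15;25m[48;2;15;15;25m [38;2;15;15;25m[48;2;255;80;180m🬺[38;2;255;80;180m[48;2;21;21;33m🬆[38;2;15;15;25m[48;2;15;15;25m [38;2;15;15;25m[48;2;35;35;50m▌[38;2;15;15;25m[48;2;15;15;25m [38;2;15;15;25m[48;2;15;15;25m [0m
</frame>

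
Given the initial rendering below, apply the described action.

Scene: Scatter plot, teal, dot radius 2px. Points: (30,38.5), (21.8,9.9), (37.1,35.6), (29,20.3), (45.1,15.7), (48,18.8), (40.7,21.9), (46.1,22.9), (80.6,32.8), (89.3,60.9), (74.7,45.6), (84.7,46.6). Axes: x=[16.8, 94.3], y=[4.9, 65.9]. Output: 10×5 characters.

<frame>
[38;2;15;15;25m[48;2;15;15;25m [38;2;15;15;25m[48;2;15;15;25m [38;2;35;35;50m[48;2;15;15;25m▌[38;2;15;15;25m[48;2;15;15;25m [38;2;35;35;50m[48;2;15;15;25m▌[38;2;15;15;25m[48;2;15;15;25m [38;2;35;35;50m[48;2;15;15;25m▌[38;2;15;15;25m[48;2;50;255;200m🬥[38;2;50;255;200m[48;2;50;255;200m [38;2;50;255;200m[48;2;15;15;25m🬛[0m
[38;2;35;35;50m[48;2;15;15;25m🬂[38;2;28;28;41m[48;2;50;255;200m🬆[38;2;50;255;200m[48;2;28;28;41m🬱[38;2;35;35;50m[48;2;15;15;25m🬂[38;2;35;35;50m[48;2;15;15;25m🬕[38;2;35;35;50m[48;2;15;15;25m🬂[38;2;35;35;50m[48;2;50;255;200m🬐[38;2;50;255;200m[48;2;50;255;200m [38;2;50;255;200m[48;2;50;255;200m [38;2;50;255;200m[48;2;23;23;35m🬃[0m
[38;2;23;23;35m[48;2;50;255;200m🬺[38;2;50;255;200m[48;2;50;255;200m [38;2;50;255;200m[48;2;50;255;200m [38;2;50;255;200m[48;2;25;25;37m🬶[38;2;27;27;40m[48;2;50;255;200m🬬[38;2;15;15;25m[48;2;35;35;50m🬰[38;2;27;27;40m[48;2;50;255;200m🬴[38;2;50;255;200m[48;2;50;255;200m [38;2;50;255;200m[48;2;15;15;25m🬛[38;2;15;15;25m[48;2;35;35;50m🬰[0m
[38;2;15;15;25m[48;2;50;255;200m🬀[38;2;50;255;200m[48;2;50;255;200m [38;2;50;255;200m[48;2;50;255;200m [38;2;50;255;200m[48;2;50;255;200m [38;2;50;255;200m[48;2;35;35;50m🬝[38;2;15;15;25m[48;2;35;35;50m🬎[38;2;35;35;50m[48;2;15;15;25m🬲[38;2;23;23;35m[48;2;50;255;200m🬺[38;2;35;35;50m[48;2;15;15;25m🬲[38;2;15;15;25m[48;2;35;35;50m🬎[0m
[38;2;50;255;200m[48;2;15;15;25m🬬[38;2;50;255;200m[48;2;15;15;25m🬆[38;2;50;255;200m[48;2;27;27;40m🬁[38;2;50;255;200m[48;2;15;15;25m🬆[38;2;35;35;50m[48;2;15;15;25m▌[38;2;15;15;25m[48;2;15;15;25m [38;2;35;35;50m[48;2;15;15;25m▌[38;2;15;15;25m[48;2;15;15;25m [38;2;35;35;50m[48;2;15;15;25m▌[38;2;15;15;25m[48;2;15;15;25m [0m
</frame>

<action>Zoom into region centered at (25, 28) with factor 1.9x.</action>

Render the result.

<frame>
[38;2;15;15;25m[48;2;15;15;25m [38;2;15;15;25m[48;2;15;15;25m [38;2;35;35;50m[48;2;15;15;25m▌[38;2;15;15;25m[48;2;15;15;25m [38;2;27;27;40m[48;2;50;255;200m🬝[38;2;15;15;25m[48;2;50;255;200m🬀[38;2;21;21;33m[48;2;50;255;200m🬊[38;2;15;15;25m[48;2;50;255;200m🬆[38;2;23;23;35m[48;2;50;255;200m🬬[38;2;15;15;25m[48;2;15;15;25m [0m
[38;2;35;35;50m[48;2;15;15;25m🬂[38;2;35;35;50m[48;2;15;15;25m🬂[38;2;35;35;50m[48;2;15;15;25m🬕[38;2;35;35;50m[48;2;15;15;25m🬂[38;2;35;35;50m[48;2;15;15;25m🬕[38;2;50;255;200m[48;2;15;15;25m🬊[38;2;50;255;200m[48;2;25;25;37m🬂[38;2;50;255;200m[48;2;15;15;25m🬬[38;2;50;255;200m[48;2;21;21;33m🬆[38;2;35;35;50m[48;2;15;15;25m🬂[0m
[38;2;15;15;25m[48;2;35;35;50m🬰[38;2;15;15;25m[48;2;35;35;50m🬰[38;2;35;35;50m[48;2;15;15;25m🬛[38;2;15;15;25m[48;2;35;35;50m🬰[38;2;35;35;50m[48;2;15;15;25m🬛[38;2;23;23;35m[48;2;50;255;200m🬝[38;2;35;35;50m[48;2;15;15;25m🬛[38;2;23;23;35m[48;2;50;255;200m🬝[38;2;28;28;41m[48;2;50;255;200m🬊[38;2;21;21;33m[48;2;50;255;200m🬆[0m
[38;2;15;15;25m[48;2;35;35;50m🬎[38;2;15;15;25m[48;2;35;35;50m🬎[38;2;35;35;50m[48;2;15;15;25m🬲[38;2;15;15;25m[48;2;35;35;50m🬎[38;2;31;31;45m[48;2;50;255;200m🬴[38;2;50;255;200m[48;2;50;255;200m [38;2;50;255;200m[48;2;25;25;37m🬛[38;2;50;255;200m[48;2;28;28;41m🬊[38;2;50;255;200m[48;2;50;255;200m [38;2;50;255;200m[48;2;50;255;200m [0m
[38;2;15;15;25m[48;2;15;15;25m [38;2;15;15;25m[48;2;15;15;25m [38;2;35;35;50m[48;2;15;15;25m▌[38;2;15;15;25m[48;2;50;255;200m🬆[38;2;50;255;200m[48;2;15;15;25m🬺[38;2;15;15;25m[48;2;50;255;200m🬪[38;2;35;35;50m[48;2;15;15;25m▌[38;2;15;15;25m[48;2;15;15;25m [38;2;50;255;200m[48;2;28;28;41m🬊[38;2;50;255;200m[48;2;15;15;25m🬝[0m
</frame>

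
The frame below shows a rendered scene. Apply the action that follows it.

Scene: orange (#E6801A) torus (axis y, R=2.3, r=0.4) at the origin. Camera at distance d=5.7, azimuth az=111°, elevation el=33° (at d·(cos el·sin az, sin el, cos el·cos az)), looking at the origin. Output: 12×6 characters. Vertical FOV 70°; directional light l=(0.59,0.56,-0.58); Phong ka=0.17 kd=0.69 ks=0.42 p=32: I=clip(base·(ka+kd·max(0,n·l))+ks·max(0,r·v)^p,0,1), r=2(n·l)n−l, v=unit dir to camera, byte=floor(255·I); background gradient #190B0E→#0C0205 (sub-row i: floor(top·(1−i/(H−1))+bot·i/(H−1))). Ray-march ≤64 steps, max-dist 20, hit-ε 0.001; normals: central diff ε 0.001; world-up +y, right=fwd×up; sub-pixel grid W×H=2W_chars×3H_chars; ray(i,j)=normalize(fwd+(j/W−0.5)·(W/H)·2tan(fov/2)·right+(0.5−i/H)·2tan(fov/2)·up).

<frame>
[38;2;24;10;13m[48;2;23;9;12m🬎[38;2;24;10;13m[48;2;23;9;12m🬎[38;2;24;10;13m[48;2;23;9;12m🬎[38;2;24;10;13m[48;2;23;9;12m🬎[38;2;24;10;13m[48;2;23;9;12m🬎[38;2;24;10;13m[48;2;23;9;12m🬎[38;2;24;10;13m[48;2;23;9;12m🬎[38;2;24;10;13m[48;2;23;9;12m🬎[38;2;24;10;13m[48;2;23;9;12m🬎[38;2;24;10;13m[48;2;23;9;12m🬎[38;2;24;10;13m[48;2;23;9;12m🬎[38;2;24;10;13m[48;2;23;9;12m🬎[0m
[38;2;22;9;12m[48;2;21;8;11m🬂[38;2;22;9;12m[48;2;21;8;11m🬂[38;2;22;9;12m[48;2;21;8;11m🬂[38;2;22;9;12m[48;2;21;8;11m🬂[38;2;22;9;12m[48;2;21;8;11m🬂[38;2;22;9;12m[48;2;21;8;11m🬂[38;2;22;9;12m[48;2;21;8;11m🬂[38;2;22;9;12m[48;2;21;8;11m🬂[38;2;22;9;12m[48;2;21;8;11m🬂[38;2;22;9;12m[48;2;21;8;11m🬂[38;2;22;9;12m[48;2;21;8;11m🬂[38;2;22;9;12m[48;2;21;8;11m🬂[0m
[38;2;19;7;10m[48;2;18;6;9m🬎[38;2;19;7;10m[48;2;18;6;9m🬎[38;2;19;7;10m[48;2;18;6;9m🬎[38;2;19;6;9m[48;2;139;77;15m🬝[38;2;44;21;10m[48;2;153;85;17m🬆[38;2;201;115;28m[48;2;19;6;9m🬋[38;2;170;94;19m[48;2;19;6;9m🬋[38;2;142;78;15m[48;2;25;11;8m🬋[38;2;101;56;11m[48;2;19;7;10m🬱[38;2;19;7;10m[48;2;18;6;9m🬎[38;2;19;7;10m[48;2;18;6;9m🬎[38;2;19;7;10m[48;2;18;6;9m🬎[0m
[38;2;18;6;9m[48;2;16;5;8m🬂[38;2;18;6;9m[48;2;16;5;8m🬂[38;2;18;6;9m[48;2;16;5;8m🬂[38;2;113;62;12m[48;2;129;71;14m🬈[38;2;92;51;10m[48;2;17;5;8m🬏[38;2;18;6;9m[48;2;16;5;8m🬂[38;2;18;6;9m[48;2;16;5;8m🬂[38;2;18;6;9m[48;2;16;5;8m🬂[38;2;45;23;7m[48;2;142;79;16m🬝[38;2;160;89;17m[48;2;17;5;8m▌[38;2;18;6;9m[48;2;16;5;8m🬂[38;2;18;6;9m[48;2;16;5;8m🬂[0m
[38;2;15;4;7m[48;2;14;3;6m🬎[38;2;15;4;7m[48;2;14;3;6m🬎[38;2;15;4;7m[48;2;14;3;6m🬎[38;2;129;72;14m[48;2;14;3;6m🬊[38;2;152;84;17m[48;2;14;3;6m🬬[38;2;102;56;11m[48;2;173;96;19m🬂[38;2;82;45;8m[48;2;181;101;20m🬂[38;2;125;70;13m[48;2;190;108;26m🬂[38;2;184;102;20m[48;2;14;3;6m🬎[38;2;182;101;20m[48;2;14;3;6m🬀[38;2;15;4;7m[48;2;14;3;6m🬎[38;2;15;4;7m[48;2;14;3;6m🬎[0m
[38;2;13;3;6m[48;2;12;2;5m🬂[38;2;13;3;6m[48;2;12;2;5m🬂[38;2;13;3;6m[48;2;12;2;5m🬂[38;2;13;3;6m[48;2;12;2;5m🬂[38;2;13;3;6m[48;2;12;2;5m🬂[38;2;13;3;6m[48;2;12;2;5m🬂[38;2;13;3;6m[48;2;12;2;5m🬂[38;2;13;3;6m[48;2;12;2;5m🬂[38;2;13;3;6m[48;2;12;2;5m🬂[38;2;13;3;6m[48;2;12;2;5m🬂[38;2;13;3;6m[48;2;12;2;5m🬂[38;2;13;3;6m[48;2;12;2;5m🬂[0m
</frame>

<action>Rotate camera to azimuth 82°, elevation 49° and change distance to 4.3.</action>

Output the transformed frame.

<frame>
[38;2;24;10;13m[48;2;23;9;12m🬎[38;2;24;10;13m[48;2;23;9;12m🬎[38;2;24;10;13m[48;2;23;9;12m🬎[38;2;24;10;13m[48;2;23;9;12m🬎[38;2;24;10;13m[48;2;23;9;12m🬎[38;2;24;10;13m[48;2;23;9;12m🬎[38;2;24;10;13m[48;2;23;9;12m🬎[38;2;24;10;13m[48;2;23;9;12m🬎[38;2;24;10;13m[48;2;23;9;12m🬎[38;2;24;10;13m[48;2;23;9;12m🬎[38;2;24;10;13m[48;2;23;9;12m🬎[38;2;24;10;13m[48;2;23;9;12m🬎[0m
[38;2;22;9;12m[48;2;21;8;11m🬂[38;2;22;9;12m[48;2;21;8;11m🬂[38;2;22;9;12m[48;2;21;8;11m🬂[38;2;22;9;12m[48;2;21;8;11m🬂[38;2;32;15;10m[48;2;160;89;18m🬝[38;2;21;8;11m[48;2;175;97;20m🬎[38;2;21;8;11m[48;2;149;82;16m🬎[38;2;21;8;11m[48;2;128;71;14m🬎[38;2;21;8;11m[48;2;125;69;14m🬬[38;2;22;9;12m[48;2;21;8;11m🬂[38;2;22;9;12m[48;2;21;8;11m🬂[38;2;22;9;12m[48;2;21;8;11m🬂[0m
[38;2;19;7;10m[48;2;18;6;9m🬎[38;2;19;7;10m[48;2;18;6;9m🬎[38;2;27;12;9m[48;2;149;83;16m🬝[38;2;20;7;10m[48;2;171;95;18m🬀[38;2;182;101;21m[48;2;18;6;9m🬆[38;2;125;69;14m[48;2;18;6;9m🬂[38;2;57;31;6m[48;2;18;6;9m🬂[38;2;61;33;6m[48;2;18;6;9m🬂[38;2;93;51;10m[48;2;33;17;5m🬂[38;2;26;11;8m[48;2;115;64;12m🬒[38;2;19;7;10m[48;2;18;6;9m🬎[38;2;19;7;10m[48;2;18;6;9m🬎[0m
[38;2;18;6;9m[48;2;16;5;8m🬂[38;2;18;6;9m[48;2;16;5;8m🬂[38;2;120;66;13m[48;2;151;84;17m▌[38;2;137;76;15m[48;2;17;5;8m▌[38;2;18;6;9m[48;2;16;5;8m🬂[38;2;18;6;9m[48;2;16;5;8m🬂[38;2;18;6;9m[48;2;16;5;8m🬂[38;2;18;6;9m[48;2;16;5;8m🬂[38;2;18;6;9m[48;2;16;5;8m🬂[38;2;41;22;4m[48;2;62;34;7m🬺[38;2;136;75;14m[48;2;17;5;8m▌[38;2;18;6;9m[48;2;16;5;8m🬂[0m
[38;2;15;4;7m[48;2;14;3;6m🬎[38;2;43;24;4m[48;2;14;3;6m🬁[38;2;127;70;14m[48;2;108;60;11m🬨[38;2;15;4;7m[48;2;110;61;12m🬁[38;2;72;40;8m[48;2;14;3;6m🬏[38;2;15;4;7m[48;2;14;3;6m🬎[38;2;15;4;7m[48;2;14;3;6m🬎[38;2;15;4;7m[48;2;14;3;6m🬎[38;2;15;4;7m[48;2;44;24;4m🬆[38;2;54;30;5m[48;2;121;67;13m🬆[38;2;172;96;19m[48;2;14;3;6m🬕[38;2;15;4;7m[48;2;14;3;6m🬎[0m
[38;2;13;3;6m[48;2;12;2;5m🬂[38;2;13;3;6m[48;2;12;2;5m🬂[38;2;97;54;10m[48;2;12;2;5m🬊[38;2;127;70;14m[48;2;107;59;12m🬬[38;2;101;56;11m[48;2;133;73;14m🬂[38;2;51;28;5m[48;2;125;69;13m🬂[38;2;39;21;4m[48;2;121;67;13m🬂[38;2;48;26;5m[48;2;134;75;16m🬂[38;2;125;70;15m[48;2;206;129;52m🬎[38;2;193;116;38m[48;2;12;2;5m🬝[38;2;195;108;22m[48;2;12;2;5m🬀[38;2;13;3;6m[48;2;12;2;5m🬂[0m
</frame>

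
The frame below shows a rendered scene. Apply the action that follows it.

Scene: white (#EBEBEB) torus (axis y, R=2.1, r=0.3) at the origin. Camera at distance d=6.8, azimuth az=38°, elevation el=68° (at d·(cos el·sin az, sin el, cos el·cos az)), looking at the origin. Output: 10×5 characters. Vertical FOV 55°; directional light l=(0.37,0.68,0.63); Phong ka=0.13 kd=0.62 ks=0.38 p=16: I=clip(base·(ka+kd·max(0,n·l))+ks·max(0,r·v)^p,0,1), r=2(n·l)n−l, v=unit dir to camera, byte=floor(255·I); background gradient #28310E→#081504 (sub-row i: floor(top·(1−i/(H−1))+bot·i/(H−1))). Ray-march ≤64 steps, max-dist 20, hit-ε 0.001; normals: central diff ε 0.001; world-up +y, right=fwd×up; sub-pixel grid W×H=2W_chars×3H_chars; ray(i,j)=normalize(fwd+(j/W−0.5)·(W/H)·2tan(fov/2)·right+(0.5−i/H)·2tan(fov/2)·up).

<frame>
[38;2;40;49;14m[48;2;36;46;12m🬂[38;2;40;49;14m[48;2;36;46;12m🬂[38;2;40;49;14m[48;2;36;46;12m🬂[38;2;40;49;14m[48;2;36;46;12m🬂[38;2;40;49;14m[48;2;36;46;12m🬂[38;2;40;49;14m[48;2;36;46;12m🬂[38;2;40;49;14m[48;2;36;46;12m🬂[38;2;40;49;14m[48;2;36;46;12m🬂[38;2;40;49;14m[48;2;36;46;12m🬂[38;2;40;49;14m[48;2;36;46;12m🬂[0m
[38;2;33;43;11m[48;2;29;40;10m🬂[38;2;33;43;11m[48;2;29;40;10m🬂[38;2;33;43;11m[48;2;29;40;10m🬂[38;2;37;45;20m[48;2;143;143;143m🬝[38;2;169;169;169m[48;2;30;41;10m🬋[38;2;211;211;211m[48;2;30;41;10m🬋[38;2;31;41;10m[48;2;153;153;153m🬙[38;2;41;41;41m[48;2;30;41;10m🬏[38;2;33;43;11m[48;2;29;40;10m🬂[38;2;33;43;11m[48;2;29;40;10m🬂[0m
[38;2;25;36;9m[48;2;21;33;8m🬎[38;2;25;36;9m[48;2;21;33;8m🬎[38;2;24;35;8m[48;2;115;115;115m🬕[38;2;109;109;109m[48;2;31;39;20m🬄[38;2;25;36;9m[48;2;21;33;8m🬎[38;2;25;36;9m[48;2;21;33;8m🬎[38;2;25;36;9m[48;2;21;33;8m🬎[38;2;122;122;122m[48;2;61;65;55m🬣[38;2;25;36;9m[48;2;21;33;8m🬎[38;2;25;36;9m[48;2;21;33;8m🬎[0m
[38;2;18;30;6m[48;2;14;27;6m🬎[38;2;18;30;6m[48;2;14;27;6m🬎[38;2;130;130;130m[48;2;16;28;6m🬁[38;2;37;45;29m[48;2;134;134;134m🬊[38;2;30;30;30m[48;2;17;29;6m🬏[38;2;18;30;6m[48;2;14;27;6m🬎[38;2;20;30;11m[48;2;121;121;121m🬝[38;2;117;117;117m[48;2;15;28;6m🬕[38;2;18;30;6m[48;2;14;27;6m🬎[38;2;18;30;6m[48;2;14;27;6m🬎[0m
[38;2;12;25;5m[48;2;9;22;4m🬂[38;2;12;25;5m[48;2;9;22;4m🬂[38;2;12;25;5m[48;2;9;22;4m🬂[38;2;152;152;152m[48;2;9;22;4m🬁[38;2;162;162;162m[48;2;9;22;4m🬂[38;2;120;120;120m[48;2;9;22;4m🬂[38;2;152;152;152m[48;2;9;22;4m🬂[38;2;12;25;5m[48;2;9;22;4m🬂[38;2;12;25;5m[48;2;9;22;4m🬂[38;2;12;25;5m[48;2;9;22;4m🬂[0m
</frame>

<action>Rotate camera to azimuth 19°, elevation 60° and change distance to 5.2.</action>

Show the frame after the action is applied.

<frame>
[38;2;40;49;14m[48;2;36;46;12m🬂[38;2;40;49;14m[48;2;36;46;12m🬂[38;2;40;49;14m[48;2;36;46;12m🬂[38;2;40;49;14m[48;2;36;46;12m🬂[38;2;40;49;14m[48;2;36;46;12m🬂[38;2;40;49;14m[48;2;36;46;12m🬂[38;2;40;49;14m[48;2;36;46;12m🬂[38;2;40;49;14m[48;2;36;46;12m🬂[38;2;40;49;14m[48;2;36;46;12m🬂[38;2;40;49;14m[48;2;36;46;12m🬂[0m
[38;2;33;43;11m[48;2;29;40;10m🬂[38;2;33;43;11m[48;2;29;40;10m🬂[38;2;30;41;10m[48;2;133;133;133m🬝[38;2;148;148;148m[48;2;31;41;10m🬚[38;2;136;136;136m[48;2;28;39;10m🬎[38;2;139;139;139m[48;2;42;50;30m🬊[38;2;135;135;135m[48;2;29;40;10m🬌[38;2;32;42;11m[48;2;125;125;125m🬊[38;2;33;43;11m[48;2;29;40;10m🬂[38;2;33;43;11m[48;2;29;40;10m🬂[0m
[38;2;25;36;9m[48;2;21;33;8m🬎[38;2;25;36;9m[48;2;21;33;8m🬎[38;2;117;117;117m[48;2;21;33;8m🬝[38;2;25;36;9m[48;2;21;33;8m🬎[38;2;25;36;9m[48;2;21;33;8m🬎[38;2;25;36;9m[48;2;21;33;8m🬎[38;2;25;36;9m[48;2;21;33;8m🬎[38;2;108;108;108m[48;2;27;37;16m🬁[38;2;121;121;121m[48;2;23;35;8m▌[38;2;25;36;9m[48;2;21;33;8m🬎[0m
[38;2;18;30;6m[48;2;14;27;6m🬎[38;2;18;30;6m[48;2;14;27;6m🬎[38;2;47;47;47m[48;2;125;125;125m🬉[38;2;30;30;30m[48;2;17;29;6m🬏[38;2;18;30;6m[48;2;14;27;6m🬎[38;2;18;30;6m[48;2;14;27;6m🬎[38;2;18;30;6m[48;2;14;27;6m🬎[38;2;26;31;22m[48;2;100;100;100m🬝[38;2;135;135;135m[48;2;16;29;6m▌[38;2;18;30;6m[48;2;14;27;6m🬎[0m
[38;2;12;25;5m[48;2;9;22;4m🬂[38;2;12;25;5m[48;2;9;22;4m🬂[38;2;137;137;137m[48;2;9;22;4m🬉[38;2;19;25;17m[48;2;137;137;137m🬑[38;2;44;50;40m[48;2;179;179;179m🬎[38;2;31;38;28m[48;2;193;193;193m🬎[38;2;43;48;41m[48;2;179;179;179m🬆[38;2;143;143;143m[48;2;8;21;4m🬎[38;2;12;25;5m[48;2;9;22;4m🬂[38;2;12;25;5m[48;2;9;22;4m🬂[0m
</frame>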